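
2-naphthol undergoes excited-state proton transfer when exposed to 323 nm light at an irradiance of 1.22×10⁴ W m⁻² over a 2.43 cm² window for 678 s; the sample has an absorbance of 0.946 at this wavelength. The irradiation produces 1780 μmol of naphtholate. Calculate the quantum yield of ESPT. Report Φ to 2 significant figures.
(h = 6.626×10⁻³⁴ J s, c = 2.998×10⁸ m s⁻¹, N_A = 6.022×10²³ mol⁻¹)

Φ = 0.37

Product: 1780 μmol = 0.00178 mol.
Photon energy at 323 nm: hc/λ = (6.626×10⁻³⁴)(2.998×10⁸)/(323×10⁻⁹) = 6.150×10⁻¹⁹ J.
Energy delivered: (1.22×10⁴ W m⁻²)(2.43×10⁻⁴ m²)(678 s) = 2010 J.
Photons incident: 2010 / 6.150×10⁻¹⁹ = 3.268×10²¹, i.e. 3.268×10²¹/6.022×10²³ = 0.005427 mol.
Fraction absorbed: 1 − 10^(−0.946) = 0.8868.
Photons absorbed: 0.8868 × 0.005427 = 0.004813 mol.
Φ = 0.00178 mol / 0.004813 mol photons = 0.37.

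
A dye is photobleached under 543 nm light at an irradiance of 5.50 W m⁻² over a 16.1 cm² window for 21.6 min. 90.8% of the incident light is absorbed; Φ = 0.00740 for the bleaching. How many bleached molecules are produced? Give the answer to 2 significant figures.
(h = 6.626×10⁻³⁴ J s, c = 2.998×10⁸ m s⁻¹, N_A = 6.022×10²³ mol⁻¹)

Photon energy at 543 nm: hc/λ = (6.626×10⁻³⁴)(2.998×10⁸)/(543×10⁻⁹) = 3.658×10⁻¹⁹ J.
Energy delivered: (5.50 W m⁻²)(16.1×10⁻⁴ m²)(1296 s) = 11.48 J.
Photons incident: 11.48 / 3.658×10⁻¹⁹ = 3.138×10¹⁹, i.e. 3.138×10¹⁹/6.022×10²³ = 5.211×10⁻⁵ mol.
Photons absorbed: 0.908 × 5.211×10⁻⁵ = 4.732×10⁻⁵ mol.
Product: Φ × n_abs = 0.00740 × 4.732×10⁻⁵ = 3.502×10⁻⁷ mol.
As a count: 3.502×10⁻⁷ × 6.022×10²³ = 2.1×10¹⁷.

2.1×10¹⁷ bleached molecules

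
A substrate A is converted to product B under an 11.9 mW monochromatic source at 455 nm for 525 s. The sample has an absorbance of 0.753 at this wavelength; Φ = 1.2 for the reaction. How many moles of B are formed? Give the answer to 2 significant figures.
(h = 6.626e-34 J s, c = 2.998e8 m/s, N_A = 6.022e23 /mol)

2.3e-5 mol

Photon energy at 455 nm: hc/λ = (6.626e-34)(2.998e8)/(455e-9) = 4.366e-19 J.
Energy delivered: (11.9 mW)(525 s) = 6.248 J.
Photons incident: 6.248 / 4.366e-19 = 1.431e19, i.e. 1.431e19/6.022e23 = 2.376e-5 mol.
Fraction absorbed: 1 − 10^(−0.753) = 0.8234.
Photons absorbed: 0.8234 × 2.376e-5 = 1.956e-5 mol.
Product: Φ × n_abs = 1.2 × 1.956e-5 = 2.347e-5 mol.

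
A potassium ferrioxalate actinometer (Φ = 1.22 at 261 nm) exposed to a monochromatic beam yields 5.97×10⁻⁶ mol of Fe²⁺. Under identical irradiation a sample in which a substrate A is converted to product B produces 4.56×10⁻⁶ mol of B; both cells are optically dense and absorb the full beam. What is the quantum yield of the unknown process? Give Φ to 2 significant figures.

Photons absorbed by the actinometer: 5.97×10⁻⁶ / 1.22 = 4.893×10⁻⁶ mol.
Φ(unknown) = 4.56×10⁻⁶ / 4.893×10⁻⁶ = 0.93.

Φ = 0.93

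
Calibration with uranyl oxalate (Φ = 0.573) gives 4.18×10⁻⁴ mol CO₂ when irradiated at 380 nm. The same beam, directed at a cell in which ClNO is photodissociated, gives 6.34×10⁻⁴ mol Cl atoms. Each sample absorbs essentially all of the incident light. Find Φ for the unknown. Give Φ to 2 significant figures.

Φ = 0.87

Photons absorbed by the actinometer: 4.18×10⁻⁴ / 0.573 = 7.295×10⁻⁴ mol.
Φ(unknown) = 6.34×10⁻⁴ / 7.295×10⁻⁴ = 0.87.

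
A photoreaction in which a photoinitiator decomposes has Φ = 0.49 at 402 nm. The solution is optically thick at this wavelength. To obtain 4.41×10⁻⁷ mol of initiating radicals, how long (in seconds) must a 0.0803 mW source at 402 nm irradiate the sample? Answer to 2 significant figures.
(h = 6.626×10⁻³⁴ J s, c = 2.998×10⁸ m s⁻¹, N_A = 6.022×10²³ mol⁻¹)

t ≈ 3300 s

Photons that must be absorbed: 4.41×10⁻⁷ / 0.49 = 9.000×10⁻⁷ mol.
Photon energy: hc/λ = 4.941×10⁻¹⁹ J; per mole, 2.975×10⁵ J mol⁻¹.
Energy required: 9.000×10⁻⁷ × 2.975×10⁵ = 0.2678 J.
Time: 0.2678 J / 8.03e-05 W = 3300 s.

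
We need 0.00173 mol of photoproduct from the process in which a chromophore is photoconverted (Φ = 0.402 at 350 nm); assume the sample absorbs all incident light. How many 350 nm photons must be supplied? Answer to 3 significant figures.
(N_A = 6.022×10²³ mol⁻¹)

2.59×10²¹ photons

Photons that must be absorbed: 0.00173 / 0.402 = 0.004303 mol.
Photon count: 0.004303 × 6.022×10²³ = 2.59×10²¹.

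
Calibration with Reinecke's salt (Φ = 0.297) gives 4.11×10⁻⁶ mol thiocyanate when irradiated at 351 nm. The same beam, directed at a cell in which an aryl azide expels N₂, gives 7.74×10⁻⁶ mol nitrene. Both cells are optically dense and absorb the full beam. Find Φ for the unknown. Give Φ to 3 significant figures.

Photons absorbed by the actinometer: 4.11×10⁻⁶ / 0.297 = 1.384×10⁻⁵ mol.
Φ(unknown) = 7.74×10⁻⁶ / 1.384×10⁻⁵ = 0.559.

Φ = 0.559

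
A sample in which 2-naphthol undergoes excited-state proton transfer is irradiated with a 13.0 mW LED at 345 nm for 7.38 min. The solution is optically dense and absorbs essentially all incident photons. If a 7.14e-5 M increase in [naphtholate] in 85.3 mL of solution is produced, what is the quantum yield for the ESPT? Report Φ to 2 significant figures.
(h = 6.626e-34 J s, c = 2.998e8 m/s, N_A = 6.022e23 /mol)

Φ = 0.37

Product: (7.14e-5 M)(0.0853 L) = 6.090e-6 mol.
Photon energy at 345 nm: hc/λ = (6.626e-34)(2.998e8)/(345e-9) = 5.758e-19 J.
Energy delivered: (13.0 mW)(442.8 s) = 5.756 J.
Photons incident: 5.756 / 5.758e-19 = 9.997e18, i.e. 9.997e18/6.022e23 = 1.660e-5 mol.
Φ = 6.090e-6 mol / 1.660e-5 mol photons = 0.37.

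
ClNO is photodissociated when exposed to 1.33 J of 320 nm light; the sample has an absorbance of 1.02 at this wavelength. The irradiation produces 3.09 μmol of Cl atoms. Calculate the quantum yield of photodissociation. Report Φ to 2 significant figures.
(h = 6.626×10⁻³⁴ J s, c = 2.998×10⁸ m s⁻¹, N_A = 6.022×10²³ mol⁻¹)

Product: 3.09 μmol = 3.09×10⁻⁶ mol.
Photon energy at 320 nm: hc/λ = (6.626×10⁻³⁴)(2.998×10⁸)/(320×10⁻⁹) = 6.208×10⁻¹⁹ J.
Photons incident: 1.33 / 6.208×10⁻¹⁹ = 2.142×10¹⁸, i.e. 2.142×10¹⁸/6.022×10²³ = 3.557×10⁻⁶ mol.
Fraction absorbed: 1 − 10^(−1.02) = 0.9045.
Photons absorbed: 0.9045 × 3.557×10⁻⁶ = 3.217×10⁻⁶ mol.
Φ = 3.09×10⁻⁶ mol / 3.217×10⁻⁶ mol photons = 0.96.

Φ = 0.96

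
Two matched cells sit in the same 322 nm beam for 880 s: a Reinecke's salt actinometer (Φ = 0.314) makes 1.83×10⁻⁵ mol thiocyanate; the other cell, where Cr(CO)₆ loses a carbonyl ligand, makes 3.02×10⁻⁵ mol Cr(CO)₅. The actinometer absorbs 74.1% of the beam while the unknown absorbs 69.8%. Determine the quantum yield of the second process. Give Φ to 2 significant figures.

Photons absorbed by the actinometer: 1.83×10⁻⁵ / 0.314 = 5.828×10⁻⁵ mol.
Incident flux: 5.828×10⁻⁵ / 0.741 = 7.865×10⁻⁵ einstein.
Absorbed by unknown: 0.698 × 7.865×10⁻⁵ = 5.490×10⁻⁵ mol.
Φ(unknown) = 3.02×10⁻⁵ / 5.490×10⁻⁵ = 0.55.

Φ = 0.55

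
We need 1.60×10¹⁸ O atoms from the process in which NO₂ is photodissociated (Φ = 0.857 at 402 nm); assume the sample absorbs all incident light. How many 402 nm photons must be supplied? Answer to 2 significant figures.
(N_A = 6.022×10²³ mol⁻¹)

1.9×10¹⁸ photons

Product: 1.60×10¹⁸ / 6.022×10²³ = 2.657×10⁻⁶ mol.
Photons that must be absorbed: 2.657×10⁻⁶ / 0.857 = 3.100×10⁻⁶ mol.
Photon count: 3.100×10⁻⁶ × 6.022×10²³ = 1.9×10¹⁸.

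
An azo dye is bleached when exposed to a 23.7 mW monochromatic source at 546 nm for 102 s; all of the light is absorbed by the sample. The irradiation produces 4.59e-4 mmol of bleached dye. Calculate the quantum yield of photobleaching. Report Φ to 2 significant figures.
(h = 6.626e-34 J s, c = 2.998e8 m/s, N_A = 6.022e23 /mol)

Product: 4.59e-4 mmol = 4.59e-7 mol.
Photon energy at 546 nm: hc/λ = (6.626e-34)(2.998e8)/(546e-9) = 3.638e-19 J.
Energy delivered: (23.7 mW)(102 s) = 2.417 J.
Photons incident: 2.417 / 3.638e-19 = 6.644e18, i.e. 6.644e18/6.022e23 = 1.103e-5 mol.
Φ = 4.59e-7 mol / 1.103e-5 mol photons = 0.042.

Φ = 0.042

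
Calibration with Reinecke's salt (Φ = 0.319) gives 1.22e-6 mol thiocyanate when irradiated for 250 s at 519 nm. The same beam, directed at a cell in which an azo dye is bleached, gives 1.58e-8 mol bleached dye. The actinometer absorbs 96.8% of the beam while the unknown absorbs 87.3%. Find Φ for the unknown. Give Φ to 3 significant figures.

Φ = 0.00458

Photons absorbed by the actinometer: 1.22e-6 / 0.319 = 3.824e-6 mol.
Incident flux: 3.824e-6 / 0.968 = 3.950e-6 einstein.
Absorbed by unknown: 0.873 × 3.950e-6 = 3.448e-6 mol.
Φ(unknown) = 1.58e-8 / 3.448e-6 = 0.00458.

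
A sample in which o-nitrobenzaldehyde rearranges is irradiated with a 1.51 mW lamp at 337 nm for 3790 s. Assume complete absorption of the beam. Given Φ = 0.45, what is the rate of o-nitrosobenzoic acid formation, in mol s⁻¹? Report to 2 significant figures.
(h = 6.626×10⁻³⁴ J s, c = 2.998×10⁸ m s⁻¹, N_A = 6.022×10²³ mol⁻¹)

1.9×10⁻⁹ mol s⁻¹

Photon energy at 337 nm: hc/λ = (6.626×10⁻³⁴)(2.998×10⁸)/(337×10⁻⁹) = 5.895×10⁻¹⁹ J.
Energy delivered: (1.51 mW)(3790 s) = 5.723 J.
Photons incident: 5.723 / 5.895×10⁻¹⁹ = 9.708×10¹⁸, i.e. 9.708×10¹⁸/6.022×10²³ = 1.612×10⁻⁵ mol.
Product formed: 0.45 × 1.612×10⁻⁵ = 7.254×10⁻⁶ mol.
Rate: 7.254×10⁻⁶ / 3790 s = 1.9×10⁻⁹ mol s⁻¹.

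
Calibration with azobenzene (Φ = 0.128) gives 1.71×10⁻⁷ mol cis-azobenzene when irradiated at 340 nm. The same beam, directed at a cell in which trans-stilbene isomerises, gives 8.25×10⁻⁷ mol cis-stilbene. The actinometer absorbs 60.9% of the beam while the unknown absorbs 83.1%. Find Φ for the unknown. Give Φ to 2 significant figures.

Φ = 0.45

Photons absorbed by the actinometer: 1.71×10⁻⁷ / 0.128 = 1.336×10⁻⁶ mol.
Incident flux: 1.336×10⁻⁶ / 0.609 = 2.194×10⁻⁶ einstein.
Absorbed by unknown: 0.831 × 2.194×10⁻⁶ = 1.823×10⁻⁶ mol.
Φ(unknown) = 8.25×10⁻⁷ / 1.823×10⁻⁶ = 0.45.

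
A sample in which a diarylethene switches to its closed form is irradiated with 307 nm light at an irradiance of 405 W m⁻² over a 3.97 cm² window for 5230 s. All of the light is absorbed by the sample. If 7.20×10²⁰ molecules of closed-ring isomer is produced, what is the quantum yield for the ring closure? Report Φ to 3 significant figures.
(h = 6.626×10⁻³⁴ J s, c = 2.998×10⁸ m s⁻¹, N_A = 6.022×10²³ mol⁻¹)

Product: 7.20×10²⁰ / 6.022×10²³ = 0.001196 mol.
Photon energy at 307 nm: hc/λ = (6.626×10⁻³⁴)(2.998×10⁸)/(307×10⁻⁹) = 6.471×10⁻¹⁹ J.
Energy delivered: (405 W m⁻²)(3.97×10⁻⁴ m²)(5230 s) = 840.9 J.
Photons incident: 840.9 / 6.471×10⁻¹⁹ = 1.299×10²¹, i.e. 1.299×10²¹/6.022×10²³ = 0.002157 mol.
Φ = 0.001196 mol / 0.002157 mol photons = 0.554.

Φ = 0.554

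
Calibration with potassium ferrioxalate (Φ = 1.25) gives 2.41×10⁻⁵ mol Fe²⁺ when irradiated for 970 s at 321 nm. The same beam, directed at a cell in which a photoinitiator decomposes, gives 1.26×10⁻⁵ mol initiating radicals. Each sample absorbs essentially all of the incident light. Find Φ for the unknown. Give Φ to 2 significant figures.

Φ = 0.65

Photons absorbed by the actinometer: 2.41×10⁻⁵ / 1.25 = 1.928×10⁻⁵ mol.
Φ(unknown) = 1.26×10⁻⁵ / 1.928×10⁻⁵ = 0.65.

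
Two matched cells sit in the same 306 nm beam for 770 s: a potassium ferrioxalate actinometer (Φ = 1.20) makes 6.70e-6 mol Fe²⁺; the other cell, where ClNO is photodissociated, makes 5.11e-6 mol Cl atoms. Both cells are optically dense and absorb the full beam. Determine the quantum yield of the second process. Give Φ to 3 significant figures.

Photons absorbed by the actinometer: 6.70e-6 / 1.20 = 5.583e-6 mol.
Φ(unknown) = 5.11e-6 / 5.583e-6 = 0.915.

Φ = 0.915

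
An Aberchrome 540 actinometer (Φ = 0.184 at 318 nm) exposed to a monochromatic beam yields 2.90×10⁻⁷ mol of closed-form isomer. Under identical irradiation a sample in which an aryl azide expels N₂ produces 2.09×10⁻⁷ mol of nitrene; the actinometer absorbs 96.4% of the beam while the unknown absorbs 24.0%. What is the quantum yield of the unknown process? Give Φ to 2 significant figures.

Photons absorbed by the actinometer: 2.90×10⁻⁷ / 0.184 = 1.576×10⁻⁶ mol.
Incident flux: 1.576×10⁻⁶ / 0.964 = 1.635×10⁻⁶ einstein.
Absorbed by unknown: 0.240 × 1.635×10⁻⁶ = 3.924×10⁻⁷ mol.
Φ(unknown) = 2.09×10⁻⁷ / 3.924×10⁻⁷ = 0.53.

Φ = 0.53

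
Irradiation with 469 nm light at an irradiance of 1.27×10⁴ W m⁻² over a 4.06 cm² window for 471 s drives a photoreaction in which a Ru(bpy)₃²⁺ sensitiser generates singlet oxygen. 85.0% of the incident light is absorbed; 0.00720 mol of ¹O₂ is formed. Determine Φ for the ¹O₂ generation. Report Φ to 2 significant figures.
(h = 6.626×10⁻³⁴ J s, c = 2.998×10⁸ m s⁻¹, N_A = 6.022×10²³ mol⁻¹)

Φ = 0.89

Photon energy at 469 nm: hc/λ = (6.626×10⁻³⁴)(2.998×10⁸)/(469×10⁻⁹) = 4.236×10⁻¹⁹ J.
Energy delivered: (1.27×10⁴ W m⁻²)(4.06×10⁻⁴ m²)(471 s) = 2429 J.
Photons incident: 2429 / 4.236×10⁻¹⁹ = 5.734×10²¹, i.e. 5.734×10²¹/6.022×10²³ = 0.009522 mol.
Photons absorbed: 0.850 × 0.009522 = 0.008094 mol.
Φ = 0.00720 mol / 0.008094 mol photons = 0.89.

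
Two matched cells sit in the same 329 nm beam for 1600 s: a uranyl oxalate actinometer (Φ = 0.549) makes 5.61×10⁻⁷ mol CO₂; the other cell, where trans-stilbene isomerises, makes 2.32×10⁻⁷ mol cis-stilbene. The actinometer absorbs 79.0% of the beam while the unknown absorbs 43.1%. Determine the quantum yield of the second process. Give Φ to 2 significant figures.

Photons absorbed by the actinometer: 5.61×10⁻⁷ / 0.549 = 1.022×10⁻⁶ mol.
Incident flux: 1.022×10⁻⁶ / 0.790 = 1.294×10⁻⁶ einstein.
Absorbed by unknown: 0.431 × 1.294×10⁻⁶ = 5.577×10⁻⁷ mol.
Φ(unknown) = 2.32×10⁻⁷ / 5.577×10⁻⁷ = 0.42.

Φ = 0.42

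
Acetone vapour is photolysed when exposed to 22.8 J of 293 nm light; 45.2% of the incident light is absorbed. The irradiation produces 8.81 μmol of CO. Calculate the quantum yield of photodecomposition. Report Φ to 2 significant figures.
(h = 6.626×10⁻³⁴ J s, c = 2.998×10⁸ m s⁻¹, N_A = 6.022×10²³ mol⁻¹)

Φ = 0.35

Product: 8.81 μmol = 8.81×10⁻⁶ mol.
Photon energy at 293 nm: hc/λ = (6.626×10⁻³⁴)(2.998×10⁸)/(293×10⁻⁹) = 6.780×10⁻¹⁹ J.
Photons incident: 22.8 / 6.780×10⁻¹⁹ = 3.363×10¹⁹, i.e. 3.363×10¹⁹/6.022×10²³ = 5.585×10⁻⁵ mol.
Photons absorbed: 0.452 × 5.585×10⁻⁵ = 2.524×10⁻⁵ mol.
Φ = 8.81×10⁻⁶ mol / 2.524×10⁻⁵ mol photons = 0.35.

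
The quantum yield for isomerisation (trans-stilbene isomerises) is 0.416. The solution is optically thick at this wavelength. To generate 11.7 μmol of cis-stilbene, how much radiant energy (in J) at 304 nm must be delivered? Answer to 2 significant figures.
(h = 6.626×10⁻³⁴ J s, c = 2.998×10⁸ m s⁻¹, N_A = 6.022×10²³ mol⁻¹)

11 J

Product: 11.7 μmol = 1.17×10⁻⁵ mol.
Photons that must be absorbed: 1.17×10⁻⁵ / 0.416 = 2.813×10⁻⁵ mol.
Photon energy: hc/λ = 6.534×10⁻¹⁹ J; per mole, 3.935×10⁵ J mol⁻¹.
Energy required: 2.813×10⁻⁵ × 3.935×10⁵ = 11 J.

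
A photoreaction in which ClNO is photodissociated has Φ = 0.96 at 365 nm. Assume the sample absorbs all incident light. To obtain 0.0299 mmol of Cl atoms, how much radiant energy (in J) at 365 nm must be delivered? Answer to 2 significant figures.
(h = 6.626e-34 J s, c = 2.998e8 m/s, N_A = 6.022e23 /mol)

Product: 0.0299 mmol = 2.99e-5 mol.
Photons that must be absorbed: 2.99e-5 / 0.96 = 3.115e-5 mol.
Photon energy: hc/λ = 5.442e-19 J; per mole, 3.277e5 J mol⁻¹.
Energy required: 3.115e-5 × 3.277e5 = 10 J.

10 J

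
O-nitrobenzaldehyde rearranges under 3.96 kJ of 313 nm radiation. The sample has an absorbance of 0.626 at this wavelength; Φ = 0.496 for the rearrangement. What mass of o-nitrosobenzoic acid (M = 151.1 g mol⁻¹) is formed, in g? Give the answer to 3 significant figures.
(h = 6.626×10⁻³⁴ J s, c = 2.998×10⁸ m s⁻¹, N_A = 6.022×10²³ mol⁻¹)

0.593 g

Photon energy at 313 nm: hc/λ = (6.626×10⁻³⁴)(2.998×10⁸)/(313×10⁻⁹) = 6.347×10⁻¹⁹ J.
Incident energy: 3.96 kJ = 3960 J.
Photons incident: 3960 / 6.347×10⁻¹⁹ = 6.239×10²¹, i.e. 6.239×10²¹/6.022×10²³ = 0.01036 mol.
Fraction absorbed: 1 − 10^(−0.626) = 0.7634.
Photons absorbed: 0.7634 × 0.01036 = 0.007909 mol.
Product: Φ × n_abs = 0.496 × 0.007909 = 0.003923 mol.
Mass: 0.003923 × 151.1 = 0.5928 g = 0.593 g.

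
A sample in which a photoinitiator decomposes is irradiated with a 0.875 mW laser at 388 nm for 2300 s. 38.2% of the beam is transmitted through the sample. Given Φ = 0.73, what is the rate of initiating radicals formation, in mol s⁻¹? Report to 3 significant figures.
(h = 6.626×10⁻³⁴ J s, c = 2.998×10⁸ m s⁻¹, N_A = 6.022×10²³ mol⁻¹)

Photon energy at 388 nm: hc/λ = (6.626×10⁻³⁴)(2.998×10⁸)/(388×10⁻⁹) = 5.120×10⁻¹⁹ J.
Energy delivered: (0.875 mW)(2300 s) = 2.013 J.
Photons incident: 2.013 / 5.120×10⁻¹⁹ = 3.932×10¹⁸, i.e. 3.932×10¹⁸/6.022×10²³ = 6.529×10⁻⁶ mol.
Fraction absorbed: 1 − 38.2/100 = 0.6180.
Photons absorbed: 0.6180 × 6.529×10⁻⁶ = 4.035×10⁻⁶ mol.
Product formed: 0.73 × 4.035×10⁻⁶ = 2.946×10⁻⁶ mol.
Rate: 2.946×10⁻⁶ / 2300 s = 1.28×10⁻⁹ mol s⁻¹.

1.28×10⁻⁹ mol s⁻¹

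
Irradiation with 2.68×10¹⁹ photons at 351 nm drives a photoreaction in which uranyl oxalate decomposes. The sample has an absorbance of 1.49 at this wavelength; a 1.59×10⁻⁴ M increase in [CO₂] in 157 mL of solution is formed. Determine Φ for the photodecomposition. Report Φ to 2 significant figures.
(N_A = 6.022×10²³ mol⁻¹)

Product: (1.59×10⁻⁴ M)(0.157 L) = 2.496×10⁻⁵ mol.
Moles of photons: 2.68×10¹⁹ / 6.022×10²³ = 4.450×10⁻⁵ mol.
Fraction absorbed: 1 − 10^(−1.49) = 0.9676.
Photons absorbed: 0.9676 × 4.450×10⁻⁵ = 4.306×10⁻⁵ mol.
Φ = 2.496×10⁻⁵ mol / 4.306×10⁻⁵ mol photons = 0.58.

Φ = 0.58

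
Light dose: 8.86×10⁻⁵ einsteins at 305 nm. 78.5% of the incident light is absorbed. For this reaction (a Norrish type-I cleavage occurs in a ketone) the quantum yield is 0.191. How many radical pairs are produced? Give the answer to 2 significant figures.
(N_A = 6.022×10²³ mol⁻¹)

8.0×10¹⁸ radical pairs

Photons absorbed: 0.785 × 8.86×10⁻⁵ = 6.955×10⁻⁵ mol.
Product: Φ × n_abs = 0.191 × 6.955×10⁻⁵ = 1.328×10⁻⁵ mol.
As a count: 1.328×10⁻⁵ × 6.022×10²³ = 8.0×10¹⁸.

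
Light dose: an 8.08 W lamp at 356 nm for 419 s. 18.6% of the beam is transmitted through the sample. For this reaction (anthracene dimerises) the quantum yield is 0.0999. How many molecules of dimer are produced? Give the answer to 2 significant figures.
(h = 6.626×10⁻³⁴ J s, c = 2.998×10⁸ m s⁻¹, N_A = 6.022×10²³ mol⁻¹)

Photon energy at 356 nm: hc/λ = (6.626×10⁻³⁴)(2.998×10⁸)/(356×10⁻⁹) = 5.580×10⁻¹⁹ J.
Energy delivered: (8.08 W)(419 s) = 3386 J.
Photons incident: 3386 / 5.580×10⁻¹⁹ = 6.068×10²¹, i.e. 6.068×10²¹/6.022×10²³ = 0.01008 mol.
Fraction absorbed: 1 − 18.6/100 = 0.8140.
Photons absorbed: 0.8140 × 0.01008 = 0.008205 mol.
Product: Φ × n_abs = 0.0999 × 0.008205 = 8.197×10⁻⁴ mol.
As a count: 8.197×10⁻⁴ × 6.022×10²³ = 4.9×10²⁰.

4.9×10²⁰ molecules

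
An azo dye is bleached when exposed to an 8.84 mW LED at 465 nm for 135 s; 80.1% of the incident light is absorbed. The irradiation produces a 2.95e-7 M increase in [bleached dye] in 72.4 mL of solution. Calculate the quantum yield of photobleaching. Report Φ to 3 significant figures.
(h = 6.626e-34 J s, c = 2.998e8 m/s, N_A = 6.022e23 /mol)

Φ = 0.00575

Product: (2.95e-7 M)(0.0724 L) = 2.136e-8 mol.
Photon energy at 465 nm: hc/λ = (6.626e-34)(2.998e8)/(465e-9) = 4.272e-19 J.
Energy delivered: (8.84 mW)(135 s) = 1.193 J.
Photons incident: 1.193 / 4.272e-19 = 2.793e18, i.e. 2.793e18/6.022e23 = 4.638e-6 mol.
Photons absorbed: 0.801 × 4.638e-6 = 3.715e-6 mol.
Φ = 2.136e-8 mol / 3.715e-6 mol photons = 0.00575.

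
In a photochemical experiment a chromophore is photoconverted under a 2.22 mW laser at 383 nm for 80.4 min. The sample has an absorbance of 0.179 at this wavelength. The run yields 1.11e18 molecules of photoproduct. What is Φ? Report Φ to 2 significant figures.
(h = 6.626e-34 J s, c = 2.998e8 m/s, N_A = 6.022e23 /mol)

Φ = 0.16

Product: 1.11e18 / 6.022e23 = 1.843e-6 mol.
Photon energy at 383 nm: hc/λ = (6.626e-34)(2.998e8)/(383e-9) = 5.187e-19 J.
Energy delivered: (2.22 mW)(4824 s) = 10.71 J.
Photons incident: 10.71 / 5.187e-19 = 2.065e19, i.e. 2.065e19/6.022e23 = 3.429e-5 mol.
Fraction absorbed: 1 − 10^(−0.179) = 0.3378.
Photons absorbed: 0.3378 × 3.429e-5 = 1.158e-5 mol.
Φ = 1.843e-6 mol / 1.158e-5 mol photons = 0.16.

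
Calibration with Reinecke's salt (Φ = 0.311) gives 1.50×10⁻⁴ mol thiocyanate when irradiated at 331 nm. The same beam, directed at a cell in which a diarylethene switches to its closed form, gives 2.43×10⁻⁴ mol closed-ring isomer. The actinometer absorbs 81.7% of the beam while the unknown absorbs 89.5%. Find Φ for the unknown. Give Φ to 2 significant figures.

Photons absorbed by the actinometer: 1.50×10⁻⁴ / 0.311 = 4.823×10⁻⁴ mol.
Incident flux: 4.823×10⁻⁴ / 0.817 = 5.903×10⁻⁴ einstein.
Absorbed by unknown: 0.895 × 5.903×10⁻⁴ = 5.283×10⁻⁴ mol.
Φ(unknown) = 2.43×10⁻⁴ / 5.283×10⁻⁴ = 0.46.

Φ = 0.46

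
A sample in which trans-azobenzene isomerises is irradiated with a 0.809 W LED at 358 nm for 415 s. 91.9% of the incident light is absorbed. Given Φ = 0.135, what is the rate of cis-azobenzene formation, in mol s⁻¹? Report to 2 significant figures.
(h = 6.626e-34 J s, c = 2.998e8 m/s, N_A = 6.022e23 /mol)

Photon energy at 358 nm: hc/λ = (6.626e-34)(2.998e8)/(358e-9) = 5.549e-19 J.
Energy delivered: (0.809 W)(415 s) = 335.7 J.
Photons incident: 335.7 / 5.549e-19 = 6.050e20, i.e. 6.050e20/6.022e23 = 0.001005 mol.
Photons absorbed: 0.919 × 0.001005 = 9.236e-4 mol.
Product formed: 0.135 × 9.236e-4 = 1.247e-4 mol.
Rate: 1.247e-4 / 415 s = 3.0e-7 mol s⁻¹.

3.0e-7 mol s⁻¹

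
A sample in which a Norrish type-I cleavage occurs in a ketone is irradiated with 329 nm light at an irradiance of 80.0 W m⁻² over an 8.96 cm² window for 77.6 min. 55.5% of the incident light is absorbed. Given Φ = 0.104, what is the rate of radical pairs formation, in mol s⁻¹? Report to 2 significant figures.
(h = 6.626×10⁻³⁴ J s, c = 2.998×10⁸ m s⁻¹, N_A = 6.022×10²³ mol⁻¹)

1.1×10⁻⁸ mol s⁻¹

Photon energy at 329 nm: hc/λ = (6.626×10⁻³⁴)(2.998×10⁸)/(329×10⁻⁹) = 6.038×10⁻¹⁹ J.
Energy delivered: (80.0 W m⁻²)(8.96×10⁻⁴ m²)(4656 s) = 333.7 J.
Photons incident: 333.7 / 6.038×10⁻¹⁹ = 5.527×10²⁰, i.e. 5.527×10²⁰/6.022×10²³ = 9.178×10⁻⁴ mol.
Photons absorbed: 0.555 × 9.178×10⁻⁴ = 5.094×10⁻⁴ mol.
Product formed: 0.104 × 5.094×10⁻⁴ = 5.298×10⁻⁵ mol.
Rate: 5.298×10⁻⁵ / 4656 s = 1.1×10⁻⁸ mol s⁻¹.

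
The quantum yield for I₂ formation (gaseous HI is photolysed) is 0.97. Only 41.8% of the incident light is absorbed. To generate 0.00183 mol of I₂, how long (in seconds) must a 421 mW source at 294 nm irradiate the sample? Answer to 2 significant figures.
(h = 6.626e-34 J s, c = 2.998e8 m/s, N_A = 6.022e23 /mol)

Photons that must be absorbed: 0.00183 / 0.97 = 0.001887 mol.
Incident photons needed: 0.001887 / 0.418 = 0.004514 mol.
Photon energy: hc/λ = 6.757e-19 J; per mole, 4.069e5 J mol⁻¹.
Energy required: 0.004514 × 4.069e5 = 1837 J.
Time: 1837 J / 0.421 W = 4400 s.

t ≈ 4400 s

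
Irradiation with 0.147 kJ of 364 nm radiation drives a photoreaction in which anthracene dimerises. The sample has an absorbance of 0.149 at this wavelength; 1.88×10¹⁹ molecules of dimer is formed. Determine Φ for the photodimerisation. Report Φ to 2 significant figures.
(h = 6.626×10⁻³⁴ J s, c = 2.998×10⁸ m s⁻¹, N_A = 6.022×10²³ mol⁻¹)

Product: 1.88×10¹⁹ / 6.022×10²³ = 3.122×10⁻⁵ mol.
Photon energy at 364 nm: hc/λ = (6.626×10⁻³⁴)(2.998×10⁸)/(364×10⁻⁹) = 5.457×10⁻¹⁹ J.
Incident energy: 0.147 kJ = 147 J.
Photons incident: 147 / 5.457×10⁻¹⁹ = 2.694×10²⁰, i.e. 2.694×10²⁰/6.022×10²³ = 4.474×10⁻⁴ mol.
Fraction absorbed: 1 − 10^(−0.149) = 0.2904.
Photons absorbed: 0.2904 × 4.474×10⁻⁴ = 1.299×10⁻⁴ mol.
Φ = 3.122×10⁻⁵ mol / 1.299×10⁻⁴ mol photons = 0.24.

Φ = 0.24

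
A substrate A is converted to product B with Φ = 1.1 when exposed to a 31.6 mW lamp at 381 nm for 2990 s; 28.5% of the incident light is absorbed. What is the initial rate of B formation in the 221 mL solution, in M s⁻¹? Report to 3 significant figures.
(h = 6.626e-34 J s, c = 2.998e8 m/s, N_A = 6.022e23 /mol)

Photon energy at 381 nm: hc/λ = (6.626e-34)(2.998e8)/(381e-9) = 5.214e-19 J.
Energy delivered: (31.6 mW)(2990 s) = 94.48 J.
Photons incident: 94.48 / 5.214e-19 = 1.812e20, i.e. 1.812e20/6.022e23 = 3.009e-4 mol.
Photons absorbed: 0.285 × 3.009e-4 = 8.576e-5 mol.
Product formed: 1.1 × 8.576e-5 = 9.434e-5 mol.
Rate: 9.434e-5 mol / (2990 s × 0.221 L) = 1.43e-7 M s⁻¹.

1.43e-7 M s⁻¹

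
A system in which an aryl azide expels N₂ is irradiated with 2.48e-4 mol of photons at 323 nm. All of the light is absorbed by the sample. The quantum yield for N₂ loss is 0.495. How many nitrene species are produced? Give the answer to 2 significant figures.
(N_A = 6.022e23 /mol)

Product: Φ × n_abs = 0.495 × 2.48e-4 = 1.228e-4 mol.
As a count: 1.228e-4 × 6.022e23 = 7.4e19.

7.4e19 species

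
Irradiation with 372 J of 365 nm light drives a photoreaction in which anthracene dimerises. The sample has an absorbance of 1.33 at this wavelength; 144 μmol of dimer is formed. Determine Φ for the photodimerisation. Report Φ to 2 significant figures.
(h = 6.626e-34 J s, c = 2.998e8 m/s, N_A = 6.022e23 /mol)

Φ = 0.13

Product: 144 μmol = 1.44e-4 mol.
Photon energy at 365 nm: hc/λ = (6.626e-34)(2.998e8)/(365e-9) = 5.442e-19 J.
Photons incident: 372 / 5.442e-19 = 6.836e20, i.e. 6.836e20/6.022e23 = 0.001135 mol.
Fraction absorbed: 1 − 10^(−1.33) = 0.9532.
Photons absorbed: 0.9532 × 0.001135 = 0.001082 mol.
Φ = 1.44e-4 mol / 0.001082 mol photons = 0.13.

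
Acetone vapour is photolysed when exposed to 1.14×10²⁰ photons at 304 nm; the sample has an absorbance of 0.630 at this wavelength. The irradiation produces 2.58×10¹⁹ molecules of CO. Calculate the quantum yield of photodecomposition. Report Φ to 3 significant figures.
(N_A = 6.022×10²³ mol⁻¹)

Φ = 0.296

Product: 2.58×10¹⁹ / 6.022×10²³ = 4.284×10⁻⁵ mol.
Moles of photons: 1.14×10²⁰ / 6.022×10²³ = 1.893×10⁻⁴ mol.
Fraction absorbed: 1 − 10^(−0.630) = 0.7656.
Photons absorbed: 0.7656 × 1.893×10⁻⁴ = 1.449×10⁻⁴ mol.
Φ = 4.284×10⁻⁵ mol / 1.449×10⁻⁴ mol photons = 0.296.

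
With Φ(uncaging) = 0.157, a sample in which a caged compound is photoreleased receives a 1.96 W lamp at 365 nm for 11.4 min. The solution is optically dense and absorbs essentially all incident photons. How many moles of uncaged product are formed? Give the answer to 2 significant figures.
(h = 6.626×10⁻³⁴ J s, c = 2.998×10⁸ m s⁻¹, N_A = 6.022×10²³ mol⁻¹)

Photon energy at 365 nm: hc/λ = (6.626×10⁻³⁴)(2.998×10⁸)/(365×10⁻⁹) = 5.442×10⁻¹⁹ J.
Energy delivered: (1.96 W)(684 s) = 1341 J.
Photons incident: 1341 / 5.442×10⁻¹⁹ = 2.464×10²¹, i.e. 2.464×10²¹/6.022×10²³ = 0.004092 mol.
Product: Φ × n_abs = 0.157 × 0.004092 = 6.424×10⁻⁴ mol.

6.4×10⁻⁴ mol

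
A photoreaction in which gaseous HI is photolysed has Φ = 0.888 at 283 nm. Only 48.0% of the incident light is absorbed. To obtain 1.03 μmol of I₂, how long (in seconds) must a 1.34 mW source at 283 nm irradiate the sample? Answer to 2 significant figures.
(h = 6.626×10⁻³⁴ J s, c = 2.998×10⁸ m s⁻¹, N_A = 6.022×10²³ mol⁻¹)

Product: 1.03 μmol = 1.03×10⁻⁶ mol.
Photons that must be absorbed: 1.03×10⁻⁶ / 0.888 = 1.160×10⁻⁶ mol.
Incident photons needed: 1.160×10⁻⁶ / 0.480 = 2.417×10⁻⁶ mol.
Photon energy: hc/λ = 7.019×10⁻¹⁹ J; per mole, 4.227×10⁵ J mol⁻¹.
Energy required: 2.417×10⁻⁶ × 4.227×10⁵ = 1.022 J.
Time: 1.022 J / 0.00134 W = 760 s.

t ≈ 760 s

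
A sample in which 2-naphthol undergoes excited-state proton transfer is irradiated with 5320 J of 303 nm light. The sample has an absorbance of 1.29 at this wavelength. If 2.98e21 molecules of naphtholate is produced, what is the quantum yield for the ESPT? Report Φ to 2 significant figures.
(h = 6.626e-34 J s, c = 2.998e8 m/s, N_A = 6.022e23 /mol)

Φ = 0.39

Product: 2.98e21 / 6.022e23 = 0.004949 mol.
Photon energy at 303 nm: hc/λ = (6.626e-34)(2.998e8)/(303e-9) = 6.556e-19 J.
Photons incident: 5320 / 6.556e-19 = 8.115e21, i.e. 8.115e21/6.022e23 = 0.01348 mol.
Fraction absorbed: 1 − 10^(−1.29) = 0.9487.
Photons absorbed: 0.9487 × 0.01348 = 0.01279 mol.
Φ = 0.004949 mol / 0.01279 mol photons = 0.39.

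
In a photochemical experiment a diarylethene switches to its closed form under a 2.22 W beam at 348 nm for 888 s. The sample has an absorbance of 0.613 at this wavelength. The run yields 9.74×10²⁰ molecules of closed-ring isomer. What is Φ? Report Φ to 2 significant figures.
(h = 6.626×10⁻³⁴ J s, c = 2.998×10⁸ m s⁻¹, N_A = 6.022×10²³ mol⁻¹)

Φ = 0.37

Product: 9.74×10²⁰ / 6.022×10²³ = 0.001617 mol.
Photon energy at 348 nm: hc/λ = (6.626×10⁻³⁴)(2.998×10⁸)/(348×10⁻⁹) = 5.708×10⁻¹⁹ J.
Energy delivered: (2.22 W)(888 s) = 1971 J.
Photons incident: 1971 / 5.708×10⁻¹⁹ = 3.453×10²¹, i.e. 3.453×10²¹/6.022×10²³ = 0.005734 mol.
Fraction absorbed: 1 − 10^(−0.613) = 0.7562.
Photons absorbed: 0.7562 × 0.005734 = 0.004336 mol.
Φ = 0.001617 mol / 0.004336 mol photons = 0.37.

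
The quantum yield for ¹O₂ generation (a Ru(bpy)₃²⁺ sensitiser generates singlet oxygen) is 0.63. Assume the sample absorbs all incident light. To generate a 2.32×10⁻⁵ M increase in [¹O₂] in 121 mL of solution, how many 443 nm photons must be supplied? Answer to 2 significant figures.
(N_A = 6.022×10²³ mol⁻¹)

2.7×10¹⁸ photons

Product: (2.32×10⁻⁵ M)(0.121 L) = 2.807×10⁻⁶ mol.
Photons that must be absorbed: 2.807×10⁻⁶ / 0.63 = 4.456×10⁻⁶ mol.
Photon count: 4.456×10⁻⁶ × 6.022×10²³ = 2.7×10¹⁸.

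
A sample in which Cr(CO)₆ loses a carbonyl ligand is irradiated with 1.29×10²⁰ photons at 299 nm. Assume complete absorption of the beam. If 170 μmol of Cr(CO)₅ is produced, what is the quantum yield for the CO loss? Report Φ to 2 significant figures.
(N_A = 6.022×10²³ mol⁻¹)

Φ = 0.79

Product: 170 μmol = 1.70×10⁻⁴ mol.
Moles of photons: 1.29×10²⁰ / 6.022×10²³ = 2.142×10⁻⁴ mol.
Φ = 1.70×10⁻⁴ mol / 2.142×10⁻⁴ mol photons = 0.79.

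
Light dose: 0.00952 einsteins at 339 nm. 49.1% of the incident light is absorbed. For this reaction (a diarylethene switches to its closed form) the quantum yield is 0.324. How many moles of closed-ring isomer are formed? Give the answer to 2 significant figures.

0.0015 mol

Photons absorbed: 0.491 × 0.00952 = 0.004674 mol.
Product: Φ × n_abs = 0.324 × 0.004674 = 0.001514 mol.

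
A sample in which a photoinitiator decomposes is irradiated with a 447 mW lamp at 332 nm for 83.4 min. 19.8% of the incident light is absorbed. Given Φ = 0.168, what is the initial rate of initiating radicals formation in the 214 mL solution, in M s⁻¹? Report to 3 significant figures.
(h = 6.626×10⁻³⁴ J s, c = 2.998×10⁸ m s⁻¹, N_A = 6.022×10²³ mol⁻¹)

1.93×10⁻⁷ M s⁻¹

Photon energy at 332 nm: hc/λ = (6.626×10⁻³⁴)(2.998×10⁸)/(332×10⁻⁹) = 5.983×10⁻¹⁹ J.
Energy delivered: (447 mW)(5004 s) = 2237 J.
Photons incident: 2237 / 5.983×10⁻¹⁹ = 3.739×10²¹, i.e. 3.739×10²¹/6.022×10²³ = 0.006209 mol.
Photons absorbed: 0.198 × 0.006209 = 0.001229 mol.
Product formed: 0.168 × 0.001229 = 2.065×10⁻⁴ mol.
Rate: 2.065×10⁻⁴ mol / (5004 s × 0.214 L) = 1.93×10⁻⁷ M s⁻¹.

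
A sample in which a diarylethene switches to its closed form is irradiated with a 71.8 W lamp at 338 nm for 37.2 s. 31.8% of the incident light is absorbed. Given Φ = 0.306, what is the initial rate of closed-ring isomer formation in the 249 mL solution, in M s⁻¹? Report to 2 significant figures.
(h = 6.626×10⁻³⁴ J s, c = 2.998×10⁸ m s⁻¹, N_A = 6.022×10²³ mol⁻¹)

Photon energy at 338 nm: hc/λ = (6.626×10⁻³⁴)(2.998×10⁸)/(338×10⁻⁹) = 5.877×10⁻¹⁹ J.
Energy delivered: (71.8 W)(37.2 s) = 2671 J.
Photons incident: 2671 / 5.877×10⁻¹⁹ = 4.545×10²¹, i.e. 4.545×10²¹/6.022×10²³ = 0.007547 mol.
Photons absorbed: 0.318 × 0.007547 = 0.002400 mol.
Product formed: 0.306 × 0.002400 = 7.344×10⁻⁴ mol.
Rate: 7.344×10⁻⁴ mol / (37.2 s × 0.249 L) = 7.9×10⁻⁵ M s⁻¹.

7.9×10⁻⁵ M s⁻¹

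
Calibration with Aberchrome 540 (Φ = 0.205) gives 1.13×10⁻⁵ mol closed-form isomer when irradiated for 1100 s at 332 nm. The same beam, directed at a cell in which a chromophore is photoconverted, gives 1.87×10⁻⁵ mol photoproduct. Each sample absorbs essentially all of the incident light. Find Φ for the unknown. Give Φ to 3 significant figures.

Photons absorbed by the actinometer: 1.13×10⁻⁵ / 0.205 = 5.512×10⁻⁵ mol.
Φ(unknown) = 1.87×10⁻⁵ / 5.512×10⁻⁵ = 0.339.

Φ = 0.339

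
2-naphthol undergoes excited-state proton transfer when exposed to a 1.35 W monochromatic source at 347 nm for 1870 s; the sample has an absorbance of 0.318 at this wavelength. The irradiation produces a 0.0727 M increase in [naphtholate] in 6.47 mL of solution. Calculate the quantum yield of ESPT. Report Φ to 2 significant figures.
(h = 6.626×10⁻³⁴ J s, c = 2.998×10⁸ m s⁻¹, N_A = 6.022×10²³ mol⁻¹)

Product: (0.0727 M)(0.00647 L) = 4.704×10⁻⁴ mol.
Photon energy at 347 nm: hc/λ = (6.626×10⁻³⁴)(2.998×10⁸)/(347×10⁻⁹) = 5.725×10⁻¹⁹ J.
Energy delivered: (1.35 W)(1870 s) = 2525 J.
Photons incident: 2525 / 5.725×10⁻¹⁹ = 4.410×10²¹, i.e. 4.410×10²¹/6.022×10²³ = 0.007323 mol.
Fraction absorbed: 1 − 10^(−0.318) = 0.5192.
Photons absorbed: 0.5192 × 0.007323 = 0.003802 mol.
Φ = 4.704×10⁻⁴ mol / 0.003802 mol photons = 0.12.

Φ = 0.12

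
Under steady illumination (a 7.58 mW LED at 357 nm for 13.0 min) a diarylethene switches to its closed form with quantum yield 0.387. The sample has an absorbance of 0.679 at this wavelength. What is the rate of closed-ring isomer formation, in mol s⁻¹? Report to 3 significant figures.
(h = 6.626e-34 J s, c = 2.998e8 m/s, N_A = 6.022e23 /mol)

6.92e-9 mol s⁻¹

Photon energy at 357 nm: hc/λ = (6.626e-34)(2.998e8)/(357e-9) = 5.564e-19 J.
Energy delivered: (7.58 mW)(780 s) = 5.912 J.
Photons incident: 5.912 / 5.564e-19 = 1.063e19, i.e. 1.063e19/6.022e23 = 1.765e-5 mol.
Fraction absorbed: 1 − 10^(−0.679) = 0.7906.
Photons absorbed: 0.7906 × 1.765e-5 = 1.395e-5 mol.
Product formed: 0.387 × 1.395e-5 = 5.399e-6 mol.
Rate: 5.399e-6 / 780 s = 6.92e-9 mol s⁻¹.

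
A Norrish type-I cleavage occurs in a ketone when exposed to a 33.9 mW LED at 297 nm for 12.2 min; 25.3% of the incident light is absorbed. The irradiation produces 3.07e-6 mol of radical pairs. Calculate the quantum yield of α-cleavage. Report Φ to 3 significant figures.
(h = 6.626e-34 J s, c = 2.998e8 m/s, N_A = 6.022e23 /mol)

Photon energy at 297 nm: hc/λ = (6.626e-34)(2.998e8)/(297e-9) = 6.688e-19 J.
Energy delivered: (33.9 mW)(732 s) = 24.81 J.
Photons incident: 24.81 / 6.688e-19 = 3.710e19, i.e. 3.710e19/6.022e23 = 6.161e-5 mol.
Photons absorbed: 0.253 × 6.161e-5 = 1.559e-5 mol.
Φ = 3.07e-6 mol / 1.559e-5 mol photons = 0.197.

Φ = 0.197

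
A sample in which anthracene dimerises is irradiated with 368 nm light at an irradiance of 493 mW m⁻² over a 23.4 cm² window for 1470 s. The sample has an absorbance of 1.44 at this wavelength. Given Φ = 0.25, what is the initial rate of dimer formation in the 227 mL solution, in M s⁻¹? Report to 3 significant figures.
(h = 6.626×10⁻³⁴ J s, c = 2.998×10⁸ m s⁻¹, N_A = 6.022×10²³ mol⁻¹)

3.77×10⁻⁹ M s⁻¹

Photon energy at 368 nm: hc/λ = (6.626×10⁻³⁴)(2.998×10⁸)/(368×10⁻⁹) = 5.398×10⁻¹⁹ J.
Energy delivered: (493 mW m⁻²)(23.4×10⁻⁴ m²)(1470 s) = 1.696 J.
Photons incident: 1.696 / 5.398×10⁻¹⁹ = 3.142×10¹⁸, i.e. 3.142×10¹⁸/6.022×10²³ = 5.218×10⁻⁶ mol.
Fraction absorbed: 1 − 10^(−1.44) = 0.9637.
Photons absorbed: 0.9637 × 5.218×10⁻⁶ = 5.029×10⁻⁶ mol.
Product formed: 0.25 × 5.029×10⁻⁶ = 1.257×10⁻⁶ mol.
Rate: 1.257×10⁻⁶ mol / (1470 s × 0.227 L) = 3.77×10⁻⁹ M s⁻¹.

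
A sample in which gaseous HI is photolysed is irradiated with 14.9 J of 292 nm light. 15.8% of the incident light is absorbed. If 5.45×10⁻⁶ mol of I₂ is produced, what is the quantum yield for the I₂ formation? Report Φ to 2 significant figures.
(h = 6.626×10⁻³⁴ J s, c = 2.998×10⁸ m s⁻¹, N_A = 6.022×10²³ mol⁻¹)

Photon energy at 292 nm: hc/λ = (6.626×10⁻³⁴)(2.998×10⁸)/(292×10⁻⁹) = 6.803×10⁻¹⁹ J.
Photons incident: 14.9 / 6.803×10⁻¹⁹ = 2.190×10¹⁹, i.e. 2.190×10¹⁹/6.022×10²³ = 3.637×10⁻⁵ mol.
Photons absorbed: 0.158 × 3.637×10⁻⁵ = 5.746×10⁻⁶ mol.
Φ = 5.45×10⁻⁶ mol / 5.746×10⁻⁶ mol photons = 0.95.

Φ = 0.95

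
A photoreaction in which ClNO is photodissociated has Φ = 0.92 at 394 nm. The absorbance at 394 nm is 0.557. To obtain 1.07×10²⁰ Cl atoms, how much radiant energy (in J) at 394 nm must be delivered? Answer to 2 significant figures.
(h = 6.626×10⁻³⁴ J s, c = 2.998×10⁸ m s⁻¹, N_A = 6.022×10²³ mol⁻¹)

81 J

Product: 1.07×10²⁰ / 6.022×10²³ = 1.777×10⁻⁴ mol.
Photons that must be absorbed: 1.777×10⁻⁴ / 0.92 = 1.932×10⁻⁴ mol.
Fraction absorbed: 1 − 10^(−0.557) = 0.7227.
Incident photons needed: 1.932×10⁻⁴ / 0.7227 = 2.673×10⁻⁴ mol.
Photon energy: hc/λ = 5.042×10⁻¹⁹ J; per mole, 3.036×10⁵ J mol⁻¹.
Energy required: 2.673×10⁻⁴ × 3.036×10⁵ = 81 J.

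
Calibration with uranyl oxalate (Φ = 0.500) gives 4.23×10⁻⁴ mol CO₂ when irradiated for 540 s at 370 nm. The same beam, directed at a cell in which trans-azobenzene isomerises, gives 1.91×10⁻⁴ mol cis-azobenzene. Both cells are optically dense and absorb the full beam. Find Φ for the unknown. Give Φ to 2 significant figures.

Photons absorbed by the actinometer: 4.23×10⁻⁴ / 0.500 = 8.460×10⁻⁴ mol.
Φ(unknown) = 1.91×10⁻⁴ / 8.460×10⁻⁴ = 0.23.

Φ = 0.23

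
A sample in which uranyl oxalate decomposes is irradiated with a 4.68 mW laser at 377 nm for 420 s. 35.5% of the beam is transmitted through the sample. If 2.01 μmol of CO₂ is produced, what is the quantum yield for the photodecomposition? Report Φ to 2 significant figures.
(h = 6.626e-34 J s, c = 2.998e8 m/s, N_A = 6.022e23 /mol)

Product: 2.01 μmol = 2.01e-6 mol.
Photon energy at 377 nm: hc/λ = (6.626e-34)(2.998e8)/(377e-9) = 5.269e-19 J.
Energy delivered: (4.68 mW)(420 s) = 1.966 J.
Photons incident: 1.966 / 5.269e-19 = 3.731e18, i.e. 3.731e18/6.022e23 = 6.196e-6 mol.
Fraction absorbed: 1 − 35.5/100 = 0.6450.
Photons absorbed: 0.6450 × 6.196e-6 = 3.996e-6 mol.
Φ = 2.01e-6 mol / 3.996e-6 mol photons = 0.50.

Φ = 0.50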